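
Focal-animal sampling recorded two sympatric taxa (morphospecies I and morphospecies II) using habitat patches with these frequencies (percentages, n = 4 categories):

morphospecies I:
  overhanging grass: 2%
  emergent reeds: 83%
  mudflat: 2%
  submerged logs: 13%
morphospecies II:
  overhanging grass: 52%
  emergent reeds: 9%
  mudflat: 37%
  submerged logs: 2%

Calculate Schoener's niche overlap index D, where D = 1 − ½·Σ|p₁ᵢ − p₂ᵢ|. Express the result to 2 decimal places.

0.15

Convert percentages to proportions (divide by 100).
Σ|p₁ᵢ − p₂ᵢ| = 0.50 + 0.74 + 0.35 + 0.11 = 1.70
D = 1 − ½ × 1.70 = 1 − 0.850 = 0.1500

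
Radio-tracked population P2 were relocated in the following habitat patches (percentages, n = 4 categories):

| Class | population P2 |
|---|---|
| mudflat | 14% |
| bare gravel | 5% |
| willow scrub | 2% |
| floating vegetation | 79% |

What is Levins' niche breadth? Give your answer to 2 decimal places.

Convert percentages to proportions (divide by 100).
Σpᵢ² = 0.14² + 0.05² + 0.02² + 0.79² = 0.0196 + 0.0025 + 0.0004 + 0.6241 = 0.6466
B = 1 / 0.6466 = 1.5466

1.55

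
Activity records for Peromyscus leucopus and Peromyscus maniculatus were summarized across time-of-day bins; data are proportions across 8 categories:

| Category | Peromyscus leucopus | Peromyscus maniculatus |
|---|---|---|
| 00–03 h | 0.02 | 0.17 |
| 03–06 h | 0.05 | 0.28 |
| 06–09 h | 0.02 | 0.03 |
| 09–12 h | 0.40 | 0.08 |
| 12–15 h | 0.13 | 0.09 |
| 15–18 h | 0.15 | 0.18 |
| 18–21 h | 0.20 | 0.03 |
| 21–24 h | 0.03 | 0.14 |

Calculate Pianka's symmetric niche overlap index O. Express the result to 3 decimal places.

Σ p₁ᵢp₂ᵢ = 0.0034 + 0.0140 + 0.0006 + 0.0320 + 0.0117 + 0.0270 + 0.0060 + 0.0042 = 0.0989
Σp_1ᵢ² = 0.02² + 0.05² + 0.02² + 0.40² + 0.13² + 0.15² + 0.20² + 0.03² = 0.0004 + 0.0025 + 0.0004 + 0.1600 + 0.0169 + 0.0225 + 0.0400 + 0.0009 = 0.2436
Σp_2ᵢ² = 0.17² + 0.28² + 0.03² + 0.08² + 0.09² + 0.18² + 0.03² + 0.14² = 0.0289 + 0.0784 + 0.0009 + 0.0064 + 0.0081 + 0.0324 + 0.0009 + 0.0196 = 0.1756
O = 0.0989 / √(0.2436 × 0.1756) = 0.0989 / 0.206824 = 0.47818

0.478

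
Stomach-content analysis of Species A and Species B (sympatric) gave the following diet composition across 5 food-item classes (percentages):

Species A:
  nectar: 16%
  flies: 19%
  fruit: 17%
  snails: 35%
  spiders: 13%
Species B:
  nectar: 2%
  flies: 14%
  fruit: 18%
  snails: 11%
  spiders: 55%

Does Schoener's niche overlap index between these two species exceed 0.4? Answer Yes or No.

Convert percentages to proportions (divide by 100).
Σ|p₁ᵢ − p₂ᵢ| = 0.14 + 0.05 + 0.01 + 0.24 + 0.42 = 0.86
D = 1 − ½ × 0.86 = 1 − 0.430 = 0.5700
D = 0.5700 > 0.4 → Yes.

Yes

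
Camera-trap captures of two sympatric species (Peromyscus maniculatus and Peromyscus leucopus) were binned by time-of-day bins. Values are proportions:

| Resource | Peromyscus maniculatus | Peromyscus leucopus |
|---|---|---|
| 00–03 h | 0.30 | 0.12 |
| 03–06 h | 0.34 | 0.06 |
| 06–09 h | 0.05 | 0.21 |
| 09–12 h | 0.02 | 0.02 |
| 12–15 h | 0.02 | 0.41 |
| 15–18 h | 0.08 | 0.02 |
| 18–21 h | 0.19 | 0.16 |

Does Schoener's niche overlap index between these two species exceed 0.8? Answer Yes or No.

Σ|p₁ᵢ − p₂ᵢ| = 0.18 + 0.28 + 0.16 + 0.00 + 0.39 + 0.06 + 0.03 = 1.10
D = 1 − ½ × 1.10 = 1 − 0.550 = 0.4500
D = 0.4500 < 0.8 → No.

No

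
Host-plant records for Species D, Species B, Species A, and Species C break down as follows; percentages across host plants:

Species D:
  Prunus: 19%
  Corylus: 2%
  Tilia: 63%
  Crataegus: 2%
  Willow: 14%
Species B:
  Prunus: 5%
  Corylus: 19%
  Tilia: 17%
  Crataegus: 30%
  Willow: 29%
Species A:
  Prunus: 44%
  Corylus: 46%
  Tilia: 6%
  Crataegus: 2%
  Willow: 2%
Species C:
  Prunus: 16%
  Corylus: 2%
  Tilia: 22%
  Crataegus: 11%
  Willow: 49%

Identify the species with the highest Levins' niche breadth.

Species B

Convert percentages to proportions (divide by 100).
Σp_Dᵢ² = 0.19² + 0.02² + 0.63² + 0.02² + 0.14² = 0.0361 + 0.0004 + 0.3969 + 0.0004 + 0.0196 = 0.4534
B_D = 1 / 0.4534 = 2.2056
Σp_Bᵢ² = 0.05² + 0.19² + 0.17² + 0.30² + 0.29² = 0.0025 + 0.0361 + 0.0289 + 0.0900 + 0.0841 = 0.2416
B_B = 1 / 0.2416 = 4.1391
Σp_Aᵢ² = 0.44² + 0.46² + 0.06² + 0.02² + 0.02² = 0.1936 + 0.2116 + 0.0036 + 0.0004 + 0.0004 = 0.4096
B_A = 1 / 0.4096 = 2.4414
Σp_Cᵢ² = 0.16² + 0.02² + 0.22² + 0.11² + 0.49² = 0.0256 + 0.0004 + 0.0484 + 0.0121 + 0.2401 = 0.3266
B_C = 1 / 0.3266 = 3.0618
Highest B → broadest niche (most generalist): Species B (B = 4.14).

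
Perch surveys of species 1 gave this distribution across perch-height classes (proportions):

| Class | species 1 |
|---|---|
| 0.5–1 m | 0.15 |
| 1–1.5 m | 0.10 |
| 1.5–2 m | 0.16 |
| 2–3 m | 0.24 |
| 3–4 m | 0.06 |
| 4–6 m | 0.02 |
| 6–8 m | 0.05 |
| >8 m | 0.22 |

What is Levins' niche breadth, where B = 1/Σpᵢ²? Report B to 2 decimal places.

Σpᵢ² = 0.15² + 0.10² + 0.16² + 0.24² + 0.06² + 0.02² + 0.05² + 0.22² = 0.0225 + 0.0100 + 0.0256 + 0.0576 + 0.0036 + 0.0004 + 0.0025 + 0.0484 = 0.1706
B = 1 / 0.1706 = 5.8617

5.86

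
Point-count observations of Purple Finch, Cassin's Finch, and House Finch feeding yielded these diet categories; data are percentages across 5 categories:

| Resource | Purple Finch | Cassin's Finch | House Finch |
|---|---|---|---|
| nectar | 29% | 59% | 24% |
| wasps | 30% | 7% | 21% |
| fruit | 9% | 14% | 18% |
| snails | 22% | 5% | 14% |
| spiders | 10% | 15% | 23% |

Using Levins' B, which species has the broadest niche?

House Finch

Convert percentages to proportions (divide by 100).
Σp_Purpᵢ² = 0.29² + 0.30² + 0.09² + 0.22² + 0.10² = 0.0841 + 0.0900 + 0.0081 + 0.0484 + 0.0100 = 0.2406
B_Purp = 1 / 0.2406 = 4.1563
Σp_Cassᵢ² = 0.59² + 0.07² + 0.14² + 0.05² + 0.15² = 0.3481 + 0.0049 + 0.0196 + 0.0025 + 0.0225 = 0.3976
B_Cass = 1 / 0.3976 = 2.5151
Σp_Housᵢ² = 0.24² + 0.21² + 0.18² + 0.14² + 0.23² = 0.0576 + 0.0441 + 0.0324 + 0.0196 + 0.0529 = 0.2066
B_Hous = 1 / 0.2066 = 4.8403
Highest B → broadest niche (most generalist): House Finch (B = 4.84).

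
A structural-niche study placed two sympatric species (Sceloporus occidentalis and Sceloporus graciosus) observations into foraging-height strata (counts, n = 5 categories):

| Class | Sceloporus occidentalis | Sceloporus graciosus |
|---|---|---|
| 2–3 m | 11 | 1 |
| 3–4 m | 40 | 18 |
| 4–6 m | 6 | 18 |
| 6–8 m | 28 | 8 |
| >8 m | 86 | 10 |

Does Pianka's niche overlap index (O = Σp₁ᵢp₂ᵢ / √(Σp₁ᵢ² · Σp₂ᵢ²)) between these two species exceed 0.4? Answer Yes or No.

Proportions for Sceloporus occidentalis (n=171): 11/171=0.0643, 40/171=0.2339, 6/171=0.0351, 28/171=0.1637, 86/171=0.5029
Proportions for Sceloporus graciosus (n=55): 1/55=0.0182, 18/55=0.3273, 18/55=0.3273, 8/55=0.1455, 10/55=0.1818
Σ p₁ᵢp₂ᵢ = 0.001170 + 0.076555 + 0.011488 + 0.023818 + 0.091427 = 0.204458
Σp_1ᵢ² = 0.0643² + 0.2339² + 0.0351² + 0.1637² + 0.5029² = 0.004134 + 0.054709 + 0.001232 + 0.026798 + 0.252908 = 0.339781
Σp_2ᵢ² = 0.0182² + 0.3273² + 0.3273² + 0.1455² + 0.1818² = 0.000331 + 0.107125 + 0.107125 + 0.021170 + 0.033051 = 0.268802
O = 0.204458 / √(0.339781 × 0.268802) = 0.204458 / 0.3022148 = 0.6765
O = 0.6765 > 0.4 → Yes.

Yes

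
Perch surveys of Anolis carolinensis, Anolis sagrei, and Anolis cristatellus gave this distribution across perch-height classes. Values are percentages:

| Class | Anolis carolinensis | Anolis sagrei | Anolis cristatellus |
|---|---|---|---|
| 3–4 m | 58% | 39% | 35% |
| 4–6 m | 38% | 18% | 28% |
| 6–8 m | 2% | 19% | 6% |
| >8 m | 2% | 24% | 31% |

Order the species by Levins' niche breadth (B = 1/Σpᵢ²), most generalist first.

Convert percentages to proportions (divide by 100).
Σp_caroᵢ² = 0.58² + 0.38² + 0.02² + 0.02² = 0.3364 + 0.1444 + 0.0004 + 0.0004 = 0.4816
B_caro = 1 / 0.4816 = 2.0764
Σp_sagrᵢ² = 0.39² + 0.18² + 0.19² + 0.24² = 0.1521 + 0.0324 + 0.0361 + 0.0576 = 0.2782
B_sagr = 1 / 0.2782 = 3.5945
Σp_crisᵢ² = 0.35² + 0.28² + 0.06² + 0.31² = 0.1225 + 0.0784 + 0.0036 + 0.0961 = 0.3006
B_cris = 1 / 0.3006 = 3.3267
Ranking by B (broadest → narrowest): Anolis sagrei (3.59) > Anolis cristatellus (3.33) > Anolis carolinensis (2.08)

Anolis sagrei > Anolis cristatellus > Anolis carolinensis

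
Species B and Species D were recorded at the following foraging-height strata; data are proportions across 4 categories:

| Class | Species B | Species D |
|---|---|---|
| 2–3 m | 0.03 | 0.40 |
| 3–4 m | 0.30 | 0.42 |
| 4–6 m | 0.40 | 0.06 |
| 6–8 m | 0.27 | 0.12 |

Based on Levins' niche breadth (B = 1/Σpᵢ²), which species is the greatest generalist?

Species B

Σp_Bᵢ² = 0.03² + 0.30² + 0.40² + 0.27² = 0.0009 + 0.0900 + 0.1600 + 0.0729 = 0.3238
B_B = 1 / 0.3238 = 3.0883
Σp_Dᵢ² = 0.40² + 0.42² + 0.06² + 0.12² = 0.1600 + 0.1764 + 0.0036 + 0.0144 = 0.3544
B_D = 1 / 0.3544 = 2.8217
Highest B → broadest niche (most generalist): Species B (B = 3.09).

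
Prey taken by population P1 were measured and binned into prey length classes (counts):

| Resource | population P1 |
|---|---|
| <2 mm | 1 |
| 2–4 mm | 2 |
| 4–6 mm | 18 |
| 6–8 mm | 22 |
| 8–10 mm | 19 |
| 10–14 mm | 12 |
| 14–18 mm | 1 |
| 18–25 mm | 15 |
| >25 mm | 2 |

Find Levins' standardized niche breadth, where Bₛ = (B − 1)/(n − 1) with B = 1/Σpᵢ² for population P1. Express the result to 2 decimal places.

Proportions for population P1 (n=92): 1/92=0.0109, 2/92=0.0217, 18/92=0.1957, 22/92=0.2391, 19/92=0.2065, 12/92=0.1304, 1/92=0.0109, 15/92=0.1630, 2/92=0.0217
Σpᵢ² = 0.0109² + 0.0217² + 0.1957² + 0.2391² + 0.2065² + 0.1304² + 0.0109² + 0.1630² + 0.0217² = 0.000119 + 0.000471 + 0.038298 + 0.057169 + 0.042642 + 0.017004 + 0.000119 + 0.026569 + 0.000471 = 0.182862
B = 1 / 0.182862 = 5.4686
Bₛ = (B − 1)/(n − 1) = (5.4686 − 1)/(9 − 1) = 4.4686/8 = 0.5586

0.56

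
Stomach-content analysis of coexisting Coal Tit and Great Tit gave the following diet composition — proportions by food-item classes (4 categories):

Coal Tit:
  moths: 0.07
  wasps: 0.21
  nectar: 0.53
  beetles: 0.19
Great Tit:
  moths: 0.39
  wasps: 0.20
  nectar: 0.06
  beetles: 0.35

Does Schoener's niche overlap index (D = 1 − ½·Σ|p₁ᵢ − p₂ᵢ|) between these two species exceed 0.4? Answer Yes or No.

Yes

Σ|p₁ᵢ − p₂ᵢ| = 0.32 + 0.01 + 0.47 + 0.16 = 0.96
D = 1 − ½ × 0.96 = 1 − 0.480 = 0.5200
D = 0.5200 > 0.4 → Yes.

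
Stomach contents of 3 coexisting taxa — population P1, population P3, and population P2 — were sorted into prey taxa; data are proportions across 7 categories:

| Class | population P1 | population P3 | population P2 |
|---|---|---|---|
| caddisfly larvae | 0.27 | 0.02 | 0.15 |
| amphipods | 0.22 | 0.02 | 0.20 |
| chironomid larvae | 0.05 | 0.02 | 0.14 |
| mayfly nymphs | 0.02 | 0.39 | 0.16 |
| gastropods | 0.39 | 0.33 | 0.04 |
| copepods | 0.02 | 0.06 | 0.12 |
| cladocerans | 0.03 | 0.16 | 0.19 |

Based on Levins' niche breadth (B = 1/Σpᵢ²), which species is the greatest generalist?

population P2

Σp_P1ᵢ² = 0.27² + 0.22² + 0.05² + 0.02² + 0.39² + 0.02² + 0.03² = 0.0729 + 0.0484 + 0.0025 + 0.0004 + 0.1521 + 0.0004 + 0.0009 = 0.2776
B_P1 = 1 / 0.2776 = 3.6023
Σp_P3ᵢ² = 0.02² + 0.02² + 0.02² + 0.39² + 0.33² + 0.06² + 0.16² = 0.0004 + 0.0004 + 0.0004 + 0.1521 + 0.1089 + 0.0036 + 0.0256 = 0.2914
B_P3 = 1 / 0.2914 = 3.4317
Σp_P2ᵢ² = 0.15² + 0.20² + 0.14² + 0.16² + 0.04² + 0.12² + 0.19² = 0.0225 + 0.0400 + 0.0196 + 0.0256 + 0.0016 + 0.0144 + 0.0361 = 0.1598
B_P2 = 1 / 0.1598 = 6.2578
Highest B → broadest niche (most generalist): population P2 (B = 6.26).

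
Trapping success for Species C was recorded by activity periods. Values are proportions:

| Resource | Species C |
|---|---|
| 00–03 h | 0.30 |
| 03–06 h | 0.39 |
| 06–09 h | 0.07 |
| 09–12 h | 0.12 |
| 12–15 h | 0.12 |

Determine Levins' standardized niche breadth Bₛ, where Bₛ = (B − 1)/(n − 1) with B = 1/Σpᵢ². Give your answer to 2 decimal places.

Σpᵢ² = 0.30² + 0.39² + 0.07² + 0.12² + 0.12² = 0.0900 + 0.1521 + 0.0049 + 0.0144 + 0.0144 = 0.2758
B = 1 / 0.2758 = 3.6258
Bₛ = (B − 1)/(n − 1) = (3.6258 − 1)/(5 − 1) = 2.6258/4 = 0.6565

0.66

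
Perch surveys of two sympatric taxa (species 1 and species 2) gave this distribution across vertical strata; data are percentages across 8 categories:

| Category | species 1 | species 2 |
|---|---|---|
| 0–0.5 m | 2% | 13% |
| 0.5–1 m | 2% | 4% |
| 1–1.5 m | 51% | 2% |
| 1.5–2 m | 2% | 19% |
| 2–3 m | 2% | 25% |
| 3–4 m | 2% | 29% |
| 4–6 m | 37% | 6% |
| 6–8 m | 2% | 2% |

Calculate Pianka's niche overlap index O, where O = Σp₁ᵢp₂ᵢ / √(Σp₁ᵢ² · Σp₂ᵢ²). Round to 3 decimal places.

Convert percentages to proportions (divide by 100).
Σ p₁ᵢp₂ᵢ = 0.0026 + 0.0008 + 0.0102 + 0.0038 + 0.0050 + 0.0058 + 0.0222 + 0.0004 = 0.0508
Σp_1ᵢ² = 0.02² + 0.02² + 0.51² + 0.02² + 0.02² + 0.02² + 0.37² + 0.02² = 0.0004 + 0.0004 + 0.2601 + 0.0004 + 0.0004 + 0.0004 + 0.1369 + 0.0004 = 0.3994
Σp_2ᵢ² = 0.13² + 0.04² + 0.02² + 0.19² + 0.25² + 0.29² + 0.06² + 0.02² = 0.0169 + 0.0016 + 0.0004 + 0.0361 + 0.0625 + 0.0841 + 0.0036 + 0.0004 = 0.2056
O = 0.0508 / √(0.3994 × 0.2056) = 0.0508 / 0.286560 = 0.17728

0.177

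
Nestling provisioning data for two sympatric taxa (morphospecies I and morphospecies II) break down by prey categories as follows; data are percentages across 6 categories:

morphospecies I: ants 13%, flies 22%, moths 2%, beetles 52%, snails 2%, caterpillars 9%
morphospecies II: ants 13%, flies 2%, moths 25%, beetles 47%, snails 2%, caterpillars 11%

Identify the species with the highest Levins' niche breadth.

morphospecies II

Convert percentages to proportions (divide by 100).
Σp_Iᵢ² = 0.13² + 0.22² + 0.02² + 0.52² + 0.02² + 0.09² = 0.0169 + 0.0484 + 0.0004 + 0.2704 + 0.0004 + 0.0081 = 0.3446
B_I = 1 / 0.3446 = 2.9019
Σp_IIᵢ² = 0.13² + 0.02² + 0.25² + 0.47² + 0.02² + 0.11² = 0.0169 + 0.0004 + 0.0625 + 0.2209 + 0.0004 + 0.0121 = 0.3132
B_II = 1 / 0.3132 = 3.1928
Highest B → broadest niche (most generalist): morphospecies II (B = 3.19).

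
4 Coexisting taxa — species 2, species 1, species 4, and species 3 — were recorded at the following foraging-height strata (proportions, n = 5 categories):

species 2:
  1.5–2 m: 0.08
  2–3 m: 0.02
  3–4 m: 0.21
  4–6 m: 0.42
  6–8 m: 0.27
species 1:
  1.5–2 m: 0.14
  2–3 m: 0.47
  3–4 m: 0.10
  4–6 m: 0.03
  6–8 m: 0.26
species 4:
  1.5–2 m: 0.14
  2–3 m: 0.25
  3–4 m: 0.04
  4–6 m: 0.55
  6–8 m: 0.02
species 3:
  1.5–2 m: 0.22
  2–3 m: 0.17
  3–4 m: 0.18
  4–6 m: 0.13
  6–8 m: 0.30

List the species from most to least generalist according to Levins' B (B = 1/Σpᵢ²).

species 3 > species 2 > species 1 > species 4

Σp_2ᵢ² = 0.08² + 0.02² + 0.21² + 0.42² + 0.27² = 0.0064 + 0.0004 + 0.0441 + 0.1764 + 0.0729 = 0.3002
B_2 = 1 / 0.3002 = 3.3311
Σp_1ᵢ² = 0.14² + 0.47² + 0.10² + 0.03² + 0.26² = 0.0196 + 0.2209 + 0.0100 + 0.0009 + 0.0676 = 0.3190
B_1 = 1 / 0.3190 = 3.1348
Σp_4ᵢ² = 0.14² + 0.25² + 0.04² + 0.55² + 0.02² = 0.0196 + 0.0625 + 0.0016 + 0.3025 + 0.0004 = 0.3866
B_4 = 1 / 0.3866 = 2.5867
Σp_3ᵢ² = 0.22² + 0.17² + 0.18² + 0.13² + 0.30² = 0.0484 + 0.0289 + 0.0324 + 0.0169 + 0.0900 = 0.2166
B_3 = 1 / 0.2166 = 4.6168
Ranking by B (broadest → narrowest): species 3 (4.62) > species 2 (3.33) > species 1 (3.13) > species 4 (2.59)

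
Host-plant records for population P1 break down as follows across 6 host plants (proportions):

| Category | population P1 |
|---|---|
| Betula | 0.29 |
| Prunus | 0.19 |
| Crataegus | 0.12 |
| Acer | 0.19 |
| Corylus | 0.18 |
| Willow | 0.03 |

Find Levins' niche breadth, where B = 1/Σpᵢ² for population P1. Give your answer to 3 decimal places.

Σpᵢ² = 0.29² + 0.19² + 0.12² + 0.19² + 0.18² + 0.03² = 0.0841 + 0.0361 + 0.0144 + 0.0361 + 0.0324 + 0.0009 = 0.2040
B = 1 / 0.2040 = 4.90196

4.902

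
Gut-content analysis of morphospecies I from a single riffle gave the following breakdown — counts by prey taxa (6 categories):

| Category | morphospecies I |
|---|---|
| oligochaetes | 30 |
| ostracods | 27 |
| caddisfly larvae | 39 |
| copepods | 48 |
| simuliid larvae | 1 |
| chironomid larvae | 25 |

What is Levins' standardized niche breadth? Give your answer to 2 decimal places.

0.75

Proportions for morphospecies I (n=170): 30/170=0.1765, 27/170=0.1588, 39/170=0.2294, 48/170=0.2824, 1/170=0.0059, 25/170=0.1471
Σpᵢ² = 0.1765² + 0.1588² + 0.2294² + 0.2824² + 0.0059² + 0.1471² = 0.031152 + 0.025217 + 0.052624 + 0.079750 + 0.000035 + 0.021638 = 0.210416
B = 1 / 0.210416 = 4.7525
Bₛ = (B − 1)/(n − 1) = (4.7525 − 1)/(6 − 1) = 3.7525/5 = 0.7505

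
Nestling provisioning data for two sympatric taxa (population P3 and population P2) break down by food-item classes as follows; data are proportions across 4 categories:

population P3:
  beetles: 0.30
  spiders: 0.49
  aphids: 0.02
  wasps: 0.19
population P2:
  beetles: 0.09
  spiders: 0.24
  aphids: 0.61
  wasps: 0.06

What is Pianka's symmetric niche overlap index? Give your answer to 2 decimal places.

Σ p₁ᵢp₂ᵢ = 0.0270 + 0.1176 + 0.0122 + 0.0114 = 0.1682
Σp_1ᵢ² = 0.30² + 0.49² + 0.02² + 0.19² = 0.0900 + 0.2401 + 0.0004 + 0.0361 = 0.3666
Σp_2ᵢ² = 0.09² + 0.24² + 0.61² + 0.06² = 0.0081 + 0.0576 + 0.3721 + 0.0036 = 0.4414
O = 0.1682 / √(0.3666 × 0.4414) = 0.1682 / 0.40227 = 0.4181

0.42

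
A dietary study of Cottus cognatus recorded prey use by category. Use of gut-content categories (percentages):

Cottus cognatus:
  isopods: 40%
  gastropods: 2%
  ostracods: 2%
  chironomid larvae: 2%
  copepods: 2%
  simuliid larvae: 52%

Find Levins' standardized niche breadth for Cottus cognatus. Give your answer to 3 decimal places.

Convert percentages to proportions (divide by 100).
Σpᵢ² = 0.40² + 0.02² + 0.02² + 0.02² + 0.02² + 0.52² = 0.1600 + 0.0004 + 0.0004 + 0.0004 + 0.0004 + 0.2704 = 0.4320
B = 1 / 0.4320 = 2.31481
Bₛ = (B − 1)/(n − 1) = (2.31481 − 1)/(6 − 1) = 1.31481/5 = 0.26296

0.263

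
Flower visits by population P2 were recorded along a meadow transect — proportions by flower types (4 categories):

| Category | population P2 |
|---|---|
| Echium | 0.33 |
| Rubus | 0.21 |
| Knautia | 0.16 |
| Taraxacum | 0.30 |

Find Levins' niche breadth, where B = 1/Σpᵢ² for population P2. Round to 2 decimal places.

3.72

Σpᵢ² = 0.33² + 0.21² + 0.16² + 0.30² = 0.1089 + 0.0441 + 0.0256 + 0.0900 = 0.2686
B = 1 / 0.2686 = 3.7230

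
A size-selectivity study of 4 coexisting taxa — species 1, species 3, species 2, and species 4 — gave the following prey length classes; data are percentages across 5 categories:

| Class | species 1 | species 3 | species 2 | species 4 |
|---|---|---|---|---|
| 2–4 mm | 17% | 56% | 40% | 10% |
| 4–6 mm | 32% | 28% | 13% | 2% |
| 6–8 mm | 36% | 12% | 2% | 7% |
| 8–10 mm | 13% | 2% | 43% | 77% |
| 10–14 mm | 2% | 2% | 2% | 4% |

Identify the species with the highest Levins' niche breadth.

Convert percentages to proportions (divide by 100).
Σp_1ᵢ² = 0.17² + 0.32² + 0.36² + 0.13² + 0.02² = 0.0289 + 0.1024 + 0.1296 + 0.0169 + 0.0004 = 0.2782
B_1 = 1 / 0.2782 = 3.5945
Σp_3ᵢ² = 0.56² + 0.28² + 0.12² + 0.02² + 0.02² = 0.3136 + 0.0784 + 0.0144 + 0.0004 + 0.0004 = 0.4072
B_3 = 1 / 0.4072 = 2.4558
Σp_2ᵢ² = 0.40² + 0.13² + 0.02² + 0.43² + 0.02² = 0.1600 + 0.0169 + 0.0004 + 0.1849 + 0.0004 = 0.3626
B_2 = 1 / 0.3626 = 2.7579
Σp_4ᵢ² = 0.10² + 0.02² + 0.07² + 0.77² + 0.04² = 0.0100 + 0.0004 + 0.0049 + 0.5929 + 0.0016 = 0.6098
B_4 = 1 / 0.6098 = 1.6399
Highest B → broadest niche (most generalist): species 1 (B = 3.59).

species 1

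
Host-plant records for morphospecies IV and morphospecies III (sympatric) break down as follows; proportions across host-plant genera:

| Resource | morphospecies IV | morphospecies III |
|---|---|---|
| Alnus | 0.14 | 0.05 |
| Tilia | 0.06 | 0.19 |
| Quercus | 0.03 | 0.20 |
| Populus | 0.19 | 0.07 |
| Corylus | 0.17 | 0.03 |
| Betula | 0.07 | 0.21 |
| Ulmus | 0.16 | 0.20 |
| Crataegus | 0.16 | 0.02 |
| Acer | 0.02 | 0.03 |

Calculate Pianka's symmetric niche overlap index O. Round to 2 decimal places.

Σ p₁ᵢp₂ᵢ = 0.0070 + 0.0114 + 0.0060 + 0.0133 + 0.0051 + 0.0147 + 0.0320 + 0.0032 + 0.0006 = 0.0933
Σp_1ᵢ² = 0.14² + 0.06² + 0.03² + 0.19² + 0.17² + 0.07² + 0.16² + 0.16² + 0.02² = 0.0196 + 0.0036 + 0.0009 + 0.0361 + 0.0289 + 0.0049 + 0.0256 + 0.0256 + 0.0004 = 0.1456
Σp_2ᵢ² = 0.05² + 0.19² + 0.20² + 0.07² + 0.03² + 0.21² + 0.20² + 0.02² + 0.03² = 0.0025 + 0.0361 + 0.0400 + 0.0049 + 0.0009 + 0.0441 + 0.0400 + 0.0004 + 0.0009 = 0.1698
O = 0.0933 / √(0.1456 × 0.1698) = 0.0933 / 0.15724 = 0.5934

0.59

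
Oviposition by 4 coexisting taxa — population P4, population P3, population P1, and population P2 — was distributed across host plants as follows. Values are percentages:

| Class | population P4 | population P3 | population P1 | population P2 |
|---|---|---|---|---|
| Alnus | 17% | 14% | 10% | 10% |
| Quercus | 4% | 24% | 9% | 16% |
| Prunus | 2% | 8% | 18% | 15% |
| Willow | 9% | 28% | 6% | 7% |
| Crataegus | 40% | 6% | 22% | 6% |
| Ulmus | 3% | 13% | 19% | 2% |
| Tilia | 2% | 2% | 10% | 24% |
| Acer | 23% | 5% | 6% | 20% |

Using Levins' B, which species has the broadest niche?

Convert percentages to proportions (divide by 100).
Σp_P4ᵢ² = 0.17² + 0.04² + 0.02² + 0.09² + 0.40² + 0.03² + 0.02² + 0.23² = 0.0289 + 0.0016 + 0.0004 + 0.0081 + 0.1600 + 0.0009 + 0.0004 + 0.0529 = 0.2532
B_P4 = 1 / 0.2532 = 3.9494
Σp_P3ᵢ² = 0.14² + 0.24² + 0.08² + 0.28² + 0.06² + 0.13² + 0.02² + 0.05² = 0.0196 + 0.0576 + 0.0064 + 0.0784 + 0.0036 + 0.0169 + 0.0004 + 0.0025 = 0.1854
B_P3 = 1 / 0.1854 = 5.3937
Σp_P1ᵢ² = 0.10² + 0.09² + 0.18² + 0.06² + 0.22² + 0.19² + 0.10² + 0.06² = 0.0100 + 0.0081 + 0.0324 + 0.0036 + 0.0484 + 0.0361 + 0.0100 + 0.0036 = 0.1522
B_P1 = 1 / 0.1522 = 6.5703
Σp_P2ᵢ² = 0.10² + 0.16² + 0.15² + 0.07² + 0.06² + 0.02² + 0.24² + 0.20² = 0.0100 + 0.0256 + 0.0225 + 0.0049 + 0.0036 + 0.0004 + 0.0576 + 0.0400 = 0.1646
B_P2 = 1 / 0.1646 = 6.0753
Highest B → broadest niche (most generalist): population P1 (B = 6.57).

population P1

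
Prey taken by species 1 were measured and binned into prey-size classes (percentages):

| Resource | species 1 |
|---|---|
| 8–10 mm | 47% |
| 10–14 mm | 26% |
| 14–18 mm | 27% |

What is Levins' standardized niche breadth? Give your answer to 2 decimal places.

Convert percentages to proportions (divide by 100).
Σpᵢ² = 0.47² + 0.26² + 0.27² = 0.2209 + 0.0676 + 0.0729 = 0.3614
B = 1 / 0.3614 = 2.7670
Bₛ = (B − 1)/(n − 1) = (2.7670 − 1)/(3 − 1) = 1.7670/2 = 0.8835

0.88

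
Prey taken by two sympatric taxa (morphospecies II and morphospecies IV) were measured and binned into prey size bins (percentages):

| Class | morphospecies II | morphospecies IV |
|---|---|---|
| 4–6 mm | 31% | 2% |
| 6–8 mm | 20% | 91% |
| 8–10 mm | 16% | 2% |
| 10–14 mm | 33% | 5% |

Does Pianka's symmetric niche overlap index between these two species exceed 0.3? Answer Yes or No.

Yes

Convert percentages to proportions (divide by 100).
Σ p₁ᵢp₂ᵢ = 0.0062 + 0.1820 + 0.0032 + 0.0165 = 0.2079
Σp_1ᵢ² = 0.31² + 0.20² + 0.16² + 0.33² = 0.0961 + 0.0400 + 0.0256 + 0.1089 = 0.2706
Σp_2ᵢ² = 0.02² + 0.91² + 0.02² + 0.05² = 0.0004 + 0.8281 + 0.0004 + 0.0025 = 0.8314
O = 0.2079 / √(0.2706 × 0.8314) = 0.2079 / 0.47432 = 0.4383
O = 0.4383 > 0.3 → Yes.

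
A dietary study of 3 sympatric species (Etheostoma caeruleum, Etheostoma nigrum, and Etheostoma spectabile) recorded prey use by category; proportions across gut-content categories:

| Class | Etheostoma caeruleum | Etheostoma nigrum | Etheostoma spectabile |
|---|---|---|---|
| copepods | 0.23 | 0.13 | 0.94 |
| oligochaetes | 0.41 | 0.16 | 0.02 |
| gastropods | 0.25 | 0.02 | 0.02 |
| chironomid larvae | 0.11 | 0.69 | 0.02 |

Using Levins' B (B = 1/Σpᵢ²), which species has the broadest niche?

Etheostoma caeruleum

Σp_caerᵢ² = 0.23² + 0.41² + 0.25² + 0.11² = 0.0529 + 0.1681 + 0.0625 + 0.0121 = 0.2956
B_caer = 1 / 0.2956 = 3.3829
Σp_nigrᵢ² = 0.13² + 0.16² + 0.02² + 0.69² = 0.0169 + 0.0256 + 0.0004 + 0.4761 = 0.5190
B_nigr = 1 / 0.5190 = 1.9268
Σp_specᵢ² = 0.94² + 0.02² + 0.02² + 0.02² = 0.8836 + 0.0004 + 0.0004 + 0.0004 = 0.8848
B_spec = 1 / 0.8848 = 1.1302
Highest B → broadest niche (most generalist): Etheostoma caeruleum (B = 3.38).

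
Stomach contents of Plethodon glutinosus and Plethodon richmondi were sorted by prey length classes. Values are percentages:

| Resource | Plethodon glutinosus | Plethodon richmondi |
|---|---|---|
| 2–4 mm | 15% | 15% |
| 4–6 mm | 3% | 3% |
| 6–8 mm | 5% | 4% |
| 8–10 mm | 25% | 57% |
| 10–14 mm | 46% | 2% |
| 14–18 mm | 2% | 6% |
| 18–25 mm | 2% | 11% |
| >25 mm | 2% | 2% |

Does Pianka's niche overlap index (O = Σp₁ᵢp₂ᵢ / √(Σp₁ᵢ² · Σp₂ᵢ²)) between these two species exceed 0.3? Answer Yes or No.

Yes

Convert percentages to proportions (divide by 100).
Σ p₁ᵢp₂ᵢ = 0.0225 + 0.0009 + 0.0020 + 0.1425 + 0.0092 + 0.0012 + 0.0022 + 0.0004 = 0.1809
Σp_1ᵢ² = 0.15² + 0.03² + 0.05² + 0.25² + 0.46² + 0.02² + 0.02² + 0.02² = 0.0225 + 0.0009 + 0.0025 + 0.0625 + 0.2116 + 0.0004 + 0.0004 + 0.0004 = 0.3012
Σp_2ᵢ² = 0.15² + 0.03² + 0.04² + 0.57² + 0.02² + 0.06² + 0.11² + 0.02² = 0.0225 + 0.0009 + 0.0016 + 0.3249 + 0.0004 + 0.0036 + 0.0121 + 0.0004 = 0.3664
O = 0.1809 / √(0.3012 × 0.3664) = 0.1809 / 0.33220 = 0.5446
O = 0.5446 > 0.3 → Yes.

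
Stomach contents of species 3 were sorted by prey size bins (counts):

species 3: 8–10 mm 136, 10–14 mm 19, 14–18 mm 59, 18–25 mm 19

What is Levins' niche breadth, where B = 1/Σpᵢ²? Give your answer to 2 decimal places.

2.39

Proportions for species 3 (n=233): 136/233=0.5837, 19/233=0.0815, 59/233=0.2532, 19/233=0.0815
Σpᵢ² = 0.5837² + 0.0815² + 0.2532² + 0.0815² = 0.340706 + 0.006642 + 0.064110 + 0.006642 = 0.418100
B = 1 / 0.418100 = 2.3918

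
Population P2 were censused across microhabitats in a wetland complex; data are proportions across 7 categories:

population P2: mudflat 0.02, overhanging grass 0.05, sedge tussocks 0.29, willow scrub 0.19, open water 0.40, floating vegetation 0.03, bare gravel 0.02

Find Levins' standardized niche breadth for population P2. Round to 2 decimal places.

0.42

Σpᵢ² = 0.02² + 0.05² + 0.29² + 0.19² + 0.40² + 0.03² + 0.02² = 0.0004 + 0.0025 + 0.0841 + 0.0361 + 0.1600 + 0.0009 + 0.0004 = 0.2844
B = 1 / 0.2844 = 3.5162
Bₛ = (B − 1)/(n − 1) = (3.5162 − 1)/(7 − 1) = 2.5162/6 = 0.4194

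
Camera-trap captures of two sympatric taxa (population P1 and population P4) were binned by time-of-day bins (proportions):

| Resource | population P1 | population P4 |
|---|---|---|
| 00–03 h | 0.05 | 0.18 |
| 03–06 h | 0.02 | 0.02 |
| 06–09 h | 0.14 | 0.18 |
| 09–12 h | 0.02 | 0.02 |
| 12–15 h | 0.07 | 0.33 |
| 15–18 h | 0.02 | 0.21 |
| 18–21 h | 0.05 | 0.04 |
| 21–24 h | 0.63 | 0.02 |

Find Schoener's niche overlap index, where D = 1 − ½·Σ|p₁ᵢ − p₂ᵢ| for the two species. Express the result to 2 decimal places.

0.38

Σ|p₁ᵢ − p₂ᵢ| = 0.13 + 0.00 + 0.04 + 0.00 + 0.26 + 0.19 + 0.01 + 0.61 = 1.24
D = 1 − ½ × 1.24 = 1 − 0.620 = 0.3800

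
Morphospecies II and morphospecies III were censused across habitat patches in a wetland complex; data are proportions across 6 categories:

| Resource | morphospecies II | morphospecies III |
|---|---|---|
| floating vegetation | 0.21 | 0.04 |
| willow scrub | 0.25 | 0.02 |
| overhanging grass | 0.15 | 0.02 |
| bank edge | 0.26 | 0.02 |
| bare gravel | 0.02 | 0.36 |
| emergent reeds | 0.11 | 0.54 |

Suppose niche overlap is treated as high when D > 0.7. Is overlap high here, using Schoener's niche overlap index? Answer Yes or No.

Σ|p₁ᵢ − p₂ᵢ| = 0.17 + 0.23 + 0.13 + 0.24 + 0.34 + 0.43 = 1.54
D = 1 − ½ × 1.54 = 1 − 0.770 = 0.2300
D = 0.2300 < 0.7 → No.

No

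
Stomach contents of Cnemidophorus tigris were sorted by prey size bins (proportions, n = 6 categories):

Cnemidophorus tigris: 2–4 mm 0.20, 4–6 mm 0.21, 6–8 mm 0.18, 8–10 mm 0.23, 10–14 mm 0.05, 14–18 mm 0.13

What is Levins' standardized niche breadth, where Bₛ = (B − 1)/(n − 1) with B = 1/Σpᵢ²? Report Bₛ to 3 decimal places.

Σpᵢ² = 0.20² + 0.21² + 0.18² + 0.23² + 0.05² + 0.13² = 0.0400 + 0.0441 + 0.0324 + 0.0529 + 0.0025 + 0.0169 = 0.1888
B = 1 / 0.1888 = 5.29661
Bₛ = (B − 1)/(n − 1) = (5.29661 − 1)/(6 − 1) = 4.29661/5 = 0.85932

0.859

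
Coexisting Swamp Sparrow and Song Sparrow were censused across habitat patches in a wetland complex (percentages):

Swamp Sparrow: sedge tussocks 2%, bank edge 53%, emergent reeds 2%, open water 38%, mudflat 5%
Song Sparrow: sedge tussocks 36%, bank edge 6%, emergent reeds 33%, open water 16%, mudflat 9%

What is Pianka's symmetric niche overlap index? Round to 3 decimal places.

0.323

Convert percentages to proportions (divide by 100).
Σ p₁ᵢp₂ᵢ = 0.0072 + 0.0318 + 0.0066 + 0.0608 + 0.0045 = 0.1109
Σp_1ᵢ² = 0.02² + 0.53² + 0.02² + 0.38² + 0.05² = 0.0004 + 0.2809 + 0.0004 + 0.1444 + 0.0025 = 0.4286
Σp_2ᵢ² = 0.36² + 0.06² + 0.33² + 0.16² + 0.09² = 0.1296 + 0.0036 + 0.1089 + 0.0256 + 0.0081 = 0.2758
O = 0.1109 / √(0.4286 × 0.2758) = 0.1109 / 0.343814 = 0.32256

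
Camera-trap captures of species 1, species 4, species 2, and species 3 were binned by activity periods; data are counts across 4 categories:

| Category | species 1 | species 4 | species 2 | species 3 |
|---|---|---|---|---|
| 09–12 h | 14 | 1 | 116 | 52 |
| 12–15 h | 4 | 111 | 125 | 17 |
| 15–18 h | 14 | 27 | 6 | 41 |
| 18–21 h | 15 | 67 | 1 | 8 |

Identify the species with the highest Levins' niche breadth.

Proportions for species 1 (n=47): 14/47=0.2979, 4/47=0.0851, 14/47=0.2979, 15/47=0.3191
Proportions for species 4 (n=206): 1/206=0.0049, 111/206=0.5388, 27/206=0.1311, 67/206=0.3252
Proportions for species 2 (n=248): 116/248=0.4677, 125/248=0.5040, 6/248=0.0242, 1/248=0.0040
Proportions for species 3 (n=118): 52/118=0.4407, 17/118=0.1441, 41/118=0.3475, 8/118=0.0678
Σp_1ᵢ² = 0.2979² + 0.0851² + 0.2979² + 0.3191² = 0.088744 + 0.007242 + 0.088744 + 0.101825 = 0.286555
B_1 = 1 / 0.286555 = 3.4897
Σp_4ᵢ² = 0.0049² + 0.5388² + 0.1311² + 0.3252² = 0.000024 + 0.290305 + 0.017187 + 0.105755 = 0.413271
B_4 = 1 / 0.413271 = 2.4197
Σp_2ᵢ² = 0.4677² + 0.5040² + 0.0242² + 0.0040² = 0.218743 + 0.254016 + 0.000586 + 0.000016 = 0.473361
B_2 = 1 / 0.473361 = 2.1126
Σp_3ᵢ² = 0.4407² + 0.1441² + 0.3475² + 0.0678² = 0.194216 + 0.020765 + 0.120756 + 0.004597 = 0.340334
B_3 = 1 / 0.340334 = 2.9383
Highest B → broadest niche (most generalist): species 1 (B = 3.49).

species 1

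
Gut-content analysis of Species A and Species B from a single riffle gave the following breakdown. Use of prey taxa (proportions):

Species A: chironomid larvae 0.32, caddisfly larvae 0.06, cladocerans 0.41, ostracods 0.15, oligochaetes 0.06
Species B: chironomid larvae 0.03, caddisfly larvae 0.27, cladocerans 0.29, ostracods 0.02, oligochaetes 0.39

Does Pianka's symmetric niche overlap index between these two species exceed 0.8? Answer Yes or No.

No

Σ p₁ᵢp₂ᵢ = 0.0096 + 0.0162 + 0.1189 + 0.0030 + 0.0234 = 0.1711
Σp_1ᵢ² = 0.32² + 0.06² + 0.41² + 0.15² + 0.06² = 0.1024 + 0.0036 + 0.1681 + 0.0225 + 0.0036 = 0.3002
Σp_2ᵢ² = 0.03² + 0.27² + 0.29² + 0.02² + 0.39² = 0.0009 + 0.0729 + 0.0841 + 0.0004 + 0.1521 = 0.3104
O = 0.1711 / √(0.3002 × 0.3104) = 0.1711 / 0.30526 = 0.5605
O = 0.5605 < 0.8 → No.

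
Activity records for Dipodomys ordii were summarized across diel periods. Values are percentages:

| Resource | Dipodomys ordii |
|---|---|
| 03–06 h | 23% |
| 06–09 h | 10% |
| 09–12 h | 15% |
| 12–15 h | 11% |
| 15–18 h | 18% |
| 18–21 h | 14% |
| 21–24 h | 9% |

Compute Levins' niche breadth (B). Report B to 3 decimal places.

6.345

Convert percentages to proportions (divide by 100).
Σpᵢ² = 0.23² + 0.10² + 0.15² + 0.11² + 0.18² + 0.14² + 0.09² = 0.0529 + 0.0100 + 0.0225 + 0.0121 + 0.0324 + 0.0196 + 0.0081 = 0.1576
B = 1 / 0.1576 = 6.34518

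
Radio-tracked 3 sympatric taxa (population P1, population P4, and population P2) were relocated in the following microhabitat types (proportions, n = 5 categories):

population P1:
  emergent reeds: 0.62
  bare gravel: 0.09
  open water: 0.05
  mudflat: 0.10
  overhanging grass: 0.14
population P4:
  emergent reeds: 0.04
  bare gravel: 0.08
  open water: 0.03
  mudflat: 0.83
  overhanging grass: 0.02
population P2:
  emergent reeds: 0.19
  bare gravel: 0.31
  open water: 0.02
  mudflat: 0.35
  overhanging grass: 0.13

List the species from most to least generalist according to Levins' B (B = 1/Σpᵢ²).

Σp_P1ᵢ² = 0.62² + 0.09² + 0.05² + 0.10² + 0.14² = 0.3844 + 0.0081 + 0.0025 + 0.0100 + 0.0196 = 0.4246
B_P1 = 1 / 0.4246 = 2.3552
Σp_P4ᵢ² = 0.04² + 0.08² + 0.03² + 0.83² + 0.02² = 0.0016 + 0.0064 + 0.0009 + 0.6889 + 0.0004 = 0.6982
B_P4 = 1 / 0.6982 = 1.4323
Σp_P2ᵢ² = 0.19² + 0.31² + 0.02² + 0.35² + 0.13² = 0.0361 + 0.0961 + 0.0004 + 0.1225 + 0.0169 = 0.2720
B_P2 = 1 / 0.2720 = 3.6765
Ranking by B (broadest → narrowest): population P2 (3.68) > population P1 (2.36) > population P4 (1.43)

population P2 > population P1 > population P4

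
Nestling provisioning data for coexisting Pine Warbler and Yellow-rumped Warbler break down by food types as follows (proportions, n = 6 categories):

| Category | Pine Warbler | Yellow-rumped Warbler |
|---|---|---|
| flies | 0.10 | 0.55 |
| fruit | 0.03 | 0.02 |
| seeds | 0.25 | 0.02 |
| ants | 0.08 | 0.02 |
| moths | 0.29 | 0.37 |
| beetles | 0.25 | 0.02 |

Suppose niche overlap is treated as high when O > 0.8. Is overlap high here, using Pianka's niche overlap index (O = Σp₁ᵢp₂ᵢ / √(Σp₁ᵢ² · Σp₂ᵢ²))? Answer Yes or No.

No

Σ p₁ᵢp₂ᵢ = 0.0550 + 0.0006 + 0.0050 + 0.0016 + 0.1073 + 0.0050 = 0.1745
Σp_1ᵢ² = 0.10² + 0.03² + 0.25² + 0.08² + 0.29² + 0.25² = 0.0100 + 0.0009 + 0.0625 + 0.0064 + 0.0841 + 0.0625 = 0.2264
Σp_2ᵢ² = 0.55² + 0.02² + 0.02² + 0.02² + 0.37² + 0.02² = 0.3025 + 0.0004 + 0.0004 + 0.0004 + 0.1369 + 0.0004 = 0.4410
O = 0.1745 / √(0.2264 × 0.4410) = 0.1745 / 0.31598 = 0.5523
O = 0.5523 < 0.8 → No.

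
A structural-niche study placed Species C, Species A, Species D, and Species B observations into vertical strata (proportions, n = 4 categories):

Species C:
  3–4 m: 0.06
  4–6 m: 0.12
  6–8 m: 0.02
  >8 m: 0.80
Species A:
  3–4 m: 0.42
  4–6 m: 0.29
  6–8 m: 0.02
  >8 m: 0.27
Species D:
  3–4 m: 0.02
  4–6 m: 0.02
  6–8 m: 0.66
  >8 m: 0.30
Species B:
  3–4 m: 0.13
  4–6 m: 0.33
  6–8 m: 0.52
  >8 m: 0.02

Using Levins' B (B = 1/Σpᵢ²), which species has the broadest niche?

Species A

Σp_Cᵢ² = 0.06² + 0.12² + 0.02² + 0.80² = 0.0036 + 0.0144 + 0.0004 + 0.6400 = 0.6584
B_C = 1 / 0.6584 = 1.5188
Σp_Aᵢ² = 0.42² + 0.29² + 0.02² + 0.27² = 0.1764 + 0.0841 + 0.0004 + 0.0729 = 0.3338
B_A = 1 / 0.3338 = 2.9958
Σp_Dᵢ² = 0.02² + 0.02² + 0.66² + 0.30² = 0.0004 + 0.0004 + 0.4356 + 0.0900 = 0.5264
B_D = 1 / 0.5264 = 1.8997
Σp_Bᵢ² = 0.13² + 0.33² + 0.52² + 0.02² = 0.0169 + 0.1089 + 0.2704 + 0.0004 = 0.3966
B_B = 1 / 0.3966 = 2.5214
Highest B → broadest niche (most generalist): Species A (B = 3.00).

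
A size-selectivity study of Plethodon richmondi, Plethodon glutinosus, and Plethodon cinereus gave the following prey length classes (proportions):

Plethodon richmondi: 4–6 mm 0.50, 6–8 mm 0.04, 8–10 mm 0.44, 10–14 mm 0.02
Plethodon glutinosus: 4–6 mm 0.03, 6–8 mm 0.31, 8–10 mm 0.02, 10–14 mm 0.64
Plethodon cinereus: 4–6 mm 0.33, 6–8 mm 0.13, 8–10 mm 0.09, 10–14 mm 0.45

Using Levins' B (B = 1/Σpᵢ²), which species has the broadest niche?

Plethodon cinereus

Σp_richᵢ² = 0.50² + 0.04² + 0.44² + 0.02² = 0.2500 + 0.0016 + 0.1936 + 0.0004 = 0.4456
B_rich = 1 / 0.4456 = 2.2442
Σp_glutᵢ² = 0.03² + 0.31² + 0.02² + 0.64² = 0.0009 + 0.0961 + 0.0004 + 0.4096 = 0.5070
B_glut = 1 / 0.5070 = 1.9724
Σp_cineᵢ² = 0.33² + 0.13² + 0.09² + 0.45² = 0.1089 + 0.0169 + 0.0081 + 0.2025 = 0.3364
B_cine = 1 / 0.3364 = 2.9727
Highest B → broadest niche (most generalist): Plethodon cinereus (B = 2.97).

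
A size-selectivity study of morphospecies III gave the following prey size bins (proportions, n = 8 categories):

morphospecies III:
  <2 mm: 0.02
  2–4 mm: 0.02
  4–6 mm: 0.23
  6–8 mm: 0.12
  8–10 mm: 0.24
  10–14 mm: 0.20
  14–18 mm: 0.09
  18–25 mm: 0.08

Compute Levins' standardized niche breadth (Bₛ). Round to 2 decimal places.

0.65

Σpᵢ² = 0.02² + 0.02² + 0.23² + 0.12² + 0.24² + 0.20² + 0.09² + 0.08² = 0.0004 + 0.0004 + 0.0529 + 0.0144 + 0.0576 + 0.0400 + 0.0081 + 0.0064 = 0.1802
B = 1 / 0.1802 = 5.5494
Bₛ = (B − 1)/(n − 1) = (5.5494 − 1)/(8 − 1) = 4.5494/7 = 0.6499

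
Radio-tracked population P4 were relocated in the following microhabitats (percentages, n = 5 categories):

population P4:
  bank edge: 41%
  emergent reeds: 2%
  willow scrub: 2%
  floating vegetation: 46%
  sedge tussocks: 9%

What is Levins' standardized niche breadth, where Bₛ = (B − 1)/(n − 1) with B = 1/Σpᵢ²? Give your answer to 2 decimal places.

Convert percentages to proportions (divide by 100).
Σpᵢ² = 0.41² + 0.02² + 0.02² + 0.46² + 0.09² = 0.1681 + 0.0004 + 0.0004 + 0.2116 + 0.0081 = 0.3886
B = 1 / 0.3886 = 2.5733
Bₛ = (B − 1)/(n − 1) = (2.5733 − 1)/(5 − 1) = 1.5733/4 = 0.3933

0.39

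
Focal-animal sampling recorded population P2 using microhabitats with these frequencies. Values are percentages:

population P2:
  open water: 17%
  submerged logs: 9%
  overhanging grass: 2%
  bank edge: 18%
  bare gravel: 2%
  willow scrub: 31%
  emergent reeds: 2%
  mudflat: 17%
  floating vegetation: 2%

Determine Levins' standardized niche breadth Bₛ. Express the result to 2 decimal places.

0.51

Convert percentages to proportions (divide by 100).
Σpᵢ² = 0.17² + 0.09² + 0.02² + 0.18² + 0.02² + 0.31² + 0.02² + 0.17² + 0.02² = 0.0289 + 0.0081 + 0.0004 + 0.0324 + 0.0004 + 0.0961 + 0.0004 + 0.0289 + 0.0004 = 0.1960
B = 1 / 0.1960 = 5.1020
Bₛ = (B − 1)/(n − 1) = (5.1020 − 1)/(9 − 1) = 4.1020/8 = 0.5128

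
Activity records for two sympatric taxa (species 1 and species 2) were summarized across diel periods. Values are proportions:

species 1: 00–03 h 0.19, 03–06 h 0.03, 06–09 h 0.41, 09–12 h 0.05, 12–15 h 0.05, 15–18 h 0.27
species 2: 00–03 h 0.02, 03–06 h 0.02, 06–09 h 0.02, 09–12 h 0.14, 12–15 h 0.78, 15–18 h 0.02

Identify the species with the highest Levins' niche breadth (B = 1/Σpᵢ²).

Σp_1ᵢ² = 0.19² + 0.03² + 0.41² + 0.05² + 0.05² + 0.27² = 0.0361 + 0.0009 + 0.1681 + 0.0025 + 0.0025 + 0.0729 = 0.2830
B_1 = 1 / 0.2830 = 3.5336
Σp_2ᵢ² = 0.02² + 0.02² + 0.02² + 0.14² + 0.78² + 0.02² = 0.0004 + 0.0004 + 0.0004 + 0.0196 + 0.6084 + 0.0004 = 0.6296
B_2 = 1 / 0.6296 = 1.5883
Highest B → broadest niche (most generalist): species 1 (B = 3.53).

species 1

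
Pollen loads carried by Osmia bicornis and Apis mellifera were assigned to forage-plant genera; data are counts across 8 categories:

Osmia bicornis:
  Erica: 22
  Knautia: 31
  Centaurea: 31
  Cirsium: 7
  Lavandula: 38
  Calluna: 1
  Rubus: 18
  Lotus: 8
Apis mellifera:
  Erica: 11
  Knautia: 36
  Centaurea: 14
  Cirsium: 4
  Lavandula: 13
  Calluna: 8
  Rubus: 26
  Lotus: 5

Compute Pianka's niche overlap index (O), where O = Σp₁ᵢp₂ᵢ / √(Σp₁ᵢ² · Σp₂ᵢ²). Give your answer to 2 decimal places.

0.85

Proportions for Osmia bicornis (n=156): 22/156=0.1410, 31/156=0.1987, 31/156=0.1987, 7/156=0.0449, 38/156=0.2436, 1/156=0.0064, 18/156=0.1154, 8/156=0.0513
Proportions for Apis mellifera (n=117): 11/117=0.0940, 36/117=0.3077, 14/117=0.1197, 4/117=0.0342, 13/117=0.1111, 8/117=0.0684, 26/117=0.2222, 5/117=0.0427
Σ p₁ᵢp₂ᵢ = 0.013254 + 0.061140 + 0.023784 + 0.001536 + 0.027064 + 0.000438 + 0.025642 + 0.002191 = 0.155049
Σp_1ᵢ² = 0.1410² + 0.1987² + 0.1987² + 0.0449² + 0.2436² + 0.0064² + 0.1154² + 0.0513² = 0.019881 + 0.039482 + 0.039482 + 0.002016 + 0.059341 + 0.000041 + 0.013317 + 0.002632 = 0.176192
Σp_2ᵢ² = 0.0940² + 0.3077² + 0.1197² + 0.0342² + 0.1111² + 0.0684² + 0.2222² + 0.0427² = 0.008836 + 0.094679 + 0.014328 + 0.001170 + 0.012343 + 0.004679 + 0.049373 + 0.001823 = 0.187231
O = 0.155049 / √(0.176192 × 0.187231) = 0.155049 / 0.1816277 = 0.8537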